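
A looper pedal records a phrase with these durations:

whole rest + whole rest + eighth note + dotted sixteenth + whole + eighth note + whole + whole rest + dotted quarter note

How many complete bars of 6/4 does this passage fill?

One bar of 6/4 = 48 thirty-second notes.
Express everything in thirty-second notes: whole rest = 32; whole rest = 32; eighth note = 4; dotted sixteenth = 3; whole = 32; eighth note = 4; whole = 32; whole rest = 32; dotted quarter note = 12.
Altogether 32 + 32 + 4 + 3 + 32 + 4 + 32 + 32 + 12 = 183.
183 ÷ 48 = 3 complete bars with 39 left over.

3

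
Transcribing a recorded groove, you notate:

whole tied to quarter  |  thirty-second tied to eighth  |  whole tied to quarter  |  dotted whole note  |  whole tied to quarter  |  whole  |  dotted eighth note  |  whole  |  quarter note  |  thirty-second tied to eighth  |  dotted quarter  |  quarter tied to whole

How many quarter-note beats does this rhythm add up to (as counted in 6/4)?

One quarter-note beat = 8 thirty-second notes.
Convert each value to thirty-second notes: whole tied to quarter (whole + quarter) = 40; thirty-second tied to eighth (thirty-second + eighth) = 5; whole tied to quarter (whole + quarter) = 40; dotted whole note = 48; whole tied to quarter (whole + quarter) = 40; whole = 32; dotted eighth note = 6; whole = 32; quarter note = 8; thirty-second tied to eighth (thirty-second + eighth) = 5; dotted quarter = 12; quarter tied to whole (quarter + whole) = 40.
Adding: 40 + 5 + 40 + 48 + 40 + 32 + 6 + 32 + 8 + 5 + 12 + 40 = 308.
308 ÷ 8 = 38.5 beats.

38.5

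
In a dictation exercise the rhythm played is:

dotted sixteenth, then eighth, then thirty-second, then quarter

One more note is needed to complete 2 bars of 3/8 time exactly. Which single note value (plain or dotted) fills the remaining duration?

2 bars of 3/8 = 24 thirty-second notes.
Working in thirty-second notes: dotted sixteenth = 3; eighth = 4; thirty-second = 1; quarter = 8.
Total: 3 + 4 + 1 + 8 = 16.
Remaining: 24 − 16 = 8 thirty-second notes, which is a quarter note.

quarter note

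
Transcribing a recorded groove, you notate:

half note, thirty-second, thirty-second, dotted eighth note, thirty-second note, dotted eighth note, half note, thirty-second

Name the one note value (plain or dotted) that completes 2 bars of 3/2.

2 bars of 3/2 = 96 thirty-second notes.
Working in thirty-second notes: half note = 16; thirty-second = 1; thirty-second = 1; dotted eighth note = 6; thirty-second note = 1; dotted eighth note = 6; half note = 16; thirty-second = 1.
Sum: 16 + 1 + 1 + 6 + 1 + 6 + 16 + 1 = 48.
Remaining: 96 − 48 = 48 thirty-second notes, which is a dotted whole note.

dotted whole note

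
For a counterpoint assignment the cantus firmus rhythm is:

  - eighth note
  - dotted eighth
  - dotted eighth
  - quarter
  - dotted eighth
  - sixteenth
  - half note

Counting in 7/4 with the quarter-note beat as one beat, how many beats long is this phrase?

One quarter-note beat = 4 sixteenth notes.
Convert each value to sixteenth notes: eighth note = 2; dotted eighth = 3; dotted eighth = 3; quarter = 4; dotted eighth = 3; sixteenth = 1; half note = 8.
Altogether 2 + 3 + 3 + 4 + 3 + 1 + 8 = 24.
24 ÷ 4 = 6 beats.

6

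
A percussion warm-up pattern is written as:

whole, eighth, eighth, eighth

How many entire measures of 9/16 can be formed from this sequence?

2

One bar of 9/16 = 9 sixteenth notes.
Convert each value to sixteenth notes: whole = 16; eighth = 2; eighth = 2; eighth = 2.
Total: 16 + 2 + 2 + 2 = 22.
22 ÷ 9 = 2 complete bars with 4 left over.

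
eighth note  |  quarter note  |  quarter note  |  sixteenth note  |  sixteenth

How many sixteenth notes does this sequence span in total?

Each duration in sixteenth notes: eighth note = 2; quarter note = 4; quarter note = 4; sixteenth note = 1; sixteenth = 1.
Altogether 2 + 4 + 4 + 1 + 1 = 12 sixteenth notes.

12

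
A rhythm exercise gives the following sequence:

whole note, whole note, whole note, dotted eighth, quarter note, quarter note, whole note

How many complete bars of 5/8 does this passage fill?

7

One bar of 5/8 = 10 sixteenth notes.
Express everything in sixteenth notes: whole note = 16; whole note = 16; whole note = 16; dotted eighth = 3; quarter note = 4; quarter note = 4; whole note = 16.
Altogether 16 + 16 + 16 + 3 + 4 + 4 + 16 = 75.
75 ÷ 10 = 7 complete bars with 5 left over.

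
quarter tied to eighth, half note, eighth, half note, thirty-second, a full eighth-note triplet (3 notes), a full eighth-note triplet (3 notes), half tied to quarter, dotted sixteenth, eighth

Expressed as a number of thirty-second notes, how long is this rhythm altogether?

96

Convert each value to thirty-second notes: quarter tied to eighth (quarter + eighth) = 12; half note = 16; eighth = 4; half note = 16; thirty-second = 1; a full eighth-note triplet (3 notes) (three triplet eighths span one quarter) = 8; a full eighth-note triplet (3 notes) (three triplet eighths span one quarter) = 8; half tied to quarter (half + quarter) = 24; dotted sixteenth = 3; eighth = 4.
Altogether 12 + 16 + 4 + 16 + 1 + 8 + 8 + 24 + 3 + 4 = 96 thirty-second notes.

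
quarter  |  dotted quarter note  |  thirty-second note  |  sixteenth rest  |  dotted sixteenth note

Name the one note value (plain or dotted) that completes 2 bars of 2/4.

2 bars of 2/4 = 32 thirty-second notes.
In thirty-second notes: quarter = 8; dotted quarter note = 12; thirty-second note = 1; sixteenth rest = 2; dotted sixteenth note = 3.
Adding: 8 + 12 + 1 + 2 + 3 = 26.
Remaining: 32 − 26 = 6 thirty-second notes, which is a dotted eighth note.

dotted eighth note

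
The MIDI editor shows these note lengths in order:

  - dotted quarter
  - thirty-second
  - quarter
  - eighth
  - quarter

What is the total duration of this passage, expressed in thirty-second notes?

Working in thirty-second notes: dotted quarter = 12; thirty-second = 1; quarter = 8; eighth = 4; quarter = 8.
Sum: 12 + 1 + 8 + 4 + 8 = 33 thirty-second notes.

33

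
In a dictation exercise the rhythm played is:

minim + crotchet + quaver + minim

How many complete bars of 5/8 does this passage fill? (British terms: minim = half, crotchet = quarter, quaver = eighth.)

2

One bar of 5/8 = 5 eighth notes.
Convert each value to eighth notes: minim = 4; crotchet = 2; quaver = 1; minim = 4.
Adding: 4 + 2 + 1 + 4 = 11.
11 ÷ 5 = 2 complete bars with 1 left over.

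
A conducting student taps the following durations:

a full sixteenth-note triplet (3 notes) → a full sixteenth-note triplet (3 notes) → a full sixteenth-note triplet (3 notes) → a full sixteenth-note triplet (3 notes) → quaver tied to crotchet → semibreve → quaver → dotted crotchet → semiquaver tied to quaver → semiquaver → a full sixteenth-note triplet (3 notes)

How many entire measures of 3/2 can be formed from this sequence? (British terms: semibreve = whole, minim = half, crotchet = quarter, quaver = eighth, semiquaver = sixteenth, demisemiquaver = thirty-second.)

1

One bar of 3/2 = 24 sixteenth notes.
Working in sixteenth notes: a full sixteenth-note triplet (3 notes) (three triplet sixteenths span one eighth) = 2; a full sixteenth-note triplet (3 notes) (three triplet sixteenths span one eighth) = 2; a full sixteenth-note triplet (3 notes) (three triplet sixteenths span one eighth) = 2; a full sixteenth-note triplet (3 notes) (three triplet sixteenths span one eighth) = 2; quaver tied to crotchet (quaver + crotchet) = 6; semibreve = 16; quaver = 2; dotted crotchet = 6; semiquaver tied to quaver (semiquaver + quaver) = 3; semiquaver = 1; a full sixteenth-note triplet (3 notes) (three triplet sixteenths span one eighth) = 2.
Sum: 2 + 2 + 2 + 2 + 6 + 16 + 2 + 6 + 3 + 1 + 2 = 44.
44 ÷ 24 = 1 complete bar with 20 left over.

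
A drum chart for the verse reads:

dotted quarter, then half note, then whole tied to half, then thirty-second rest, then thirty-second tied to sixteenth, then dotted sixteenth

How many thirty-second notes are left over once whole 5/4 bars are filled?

One bar of 5/4 = 40 thirty-second notes.
In thirty-second notes: dotted quarter = 12; half note = 16; whole tied to half (whole + half) = 48; thirty-second rest = 1; thirty-second tied to sixteenth (thirty-second + sixteenth) = 3; dotted sixteenth = 3.
Total: 12 + 16 + 48 + 1 + 3 + 3 = 83.
83 ÷ 40 = 2 complete bars with 3 thirty-second notes remaining.

3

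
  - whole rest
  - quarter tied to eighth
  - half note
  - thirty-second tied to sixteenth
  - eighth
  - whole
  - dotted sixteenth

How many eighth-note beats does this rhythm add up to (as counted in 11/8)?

One eighth-note beat = 4 thirty-second notes.
Express everything in thirty-second notes: whole rest = 32; quarter tied to eighth (quarter + eighth) = 12; half note = 16; thirty-second tied to sixteenth (thirty-second + sixteenth) = 3; eighth = 4; whole = 32; dotted sixteenth = 3.
Adding: 32 + 12 + 16 + 3 + 4 + 32 + 3 = 102.
102 ÷ 4 = 25.5 beats.

25.5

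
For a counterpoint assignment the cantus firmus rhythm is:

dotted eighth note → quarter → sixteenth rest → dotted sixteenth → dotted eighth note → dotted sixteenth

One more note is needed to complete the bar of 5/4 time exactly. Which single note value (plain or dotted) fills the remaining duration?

dotted quarter note

The bar of 5/4 = 40 thirty-second notes.
Convert each value to thirty-second notes: dotted eighth note = 6; quarter = 8; sixteenth rest = 2; dotted sixteenth = 3; dotted eighth note = 6; dotted sixteenth = 3.
Adding: 6 + 8 + 2 + 3 + 6 + 3 = 28.
Remaining: 40 − 28 = 12 thirty-second notes, which is a dotted quarter note.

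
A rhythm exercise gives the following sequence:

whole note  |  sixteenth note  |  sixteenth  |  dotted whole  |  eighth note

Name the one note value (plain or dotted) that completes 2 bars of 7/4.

dotted half note

2 bars of 7/4 = 56 sixteenth notes.
Each duration in sixteenth notes: whole note = 16; sixteenth note = 1; sixteenth = 1; dotted whole = 24; eighth note = 2.
Sum: 16 + 1 + 1 + 24 + 2 = 44.
Remaining: 56 − 44 = 12 sixteenth notes, which is a dotted half note.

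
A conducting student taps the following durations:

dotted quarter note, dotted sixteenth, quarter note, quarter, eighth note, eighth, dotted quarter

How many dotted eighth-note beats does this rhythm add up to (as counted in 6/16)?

One dotted eighth-note beat = 6 thirty-second notes.
Express everything in thirty-second notes: dotted quarter note = 12; dotted sixteenth = 3; quarter note = 8; quarter = 8; eighth note = 4; eighth = 4; dotted quarter = 12.
Altogether 12 + 3 + 8 + 8 + 4 + 4 + 12 = 51.
51 ÷ 6 = 8.5 beats.

8.5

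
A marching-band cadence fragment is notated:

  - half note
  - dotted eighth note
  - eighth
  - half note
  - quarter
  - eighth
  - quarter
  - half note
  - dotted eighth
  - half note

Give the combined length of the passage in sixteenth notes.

50

In sixteenth notes: half note = 8; dotted eighth note = 3; eighth = 2; half note = 8; quarter = 4; eighth = 2; quarter = 4; half note = 8; dotted eighth = 3; half note = 8.
Adding: 8 + 3 + 2 + 8 + 4 + 2 + 4 + 8 + 3 + 8 = 50 sixteenth notes.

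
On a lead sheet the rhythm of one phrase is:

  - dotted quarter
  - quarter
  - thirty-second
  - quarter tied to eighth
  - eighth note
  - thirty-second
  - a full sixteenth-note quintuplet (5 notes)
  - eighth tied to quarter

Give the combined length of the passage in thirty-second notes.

Working in thirty-second notes: dotted quarter = 12; quarter = 8; thirty-second = 1; quarter tied to eighth (quarter + eighth) = 12; eighth note = 4; thirty-second = 1; a full sixteenth-note quintuplet (5 notes) (five quintuplet sixteenths span one quarter) = 8; eighth tied to quarter (eighth + quarter) = 12.
Total: 12 + 8 + 1 + 12 + 4 + 1 + 8 + 12 = 58 thirty-second notes.

58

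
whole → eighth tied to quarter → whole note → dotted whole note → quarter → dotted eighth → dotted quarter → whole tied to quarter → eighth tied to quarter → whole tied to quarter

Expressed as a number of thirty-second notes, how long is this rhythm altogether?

242

Express everything in thirty-second notes: whole = 32; eighth tied to quarter (eighth + quarter) = 12; whole note = 32; dotted whole note = 48; quarter = 8; dotted eighth = 6; dotted quarter = 12; whole tied to quarter (whole + quarter) = 40; eighth tied to quarter (eighth + quarter) = 12; whole tied to quarter (whole + quarter) = 40.
Sum: 32 + 12 + 32 + 48 + 8 + 6 + 12 + 40 + 12 + 40 = 242 thirty-second notes.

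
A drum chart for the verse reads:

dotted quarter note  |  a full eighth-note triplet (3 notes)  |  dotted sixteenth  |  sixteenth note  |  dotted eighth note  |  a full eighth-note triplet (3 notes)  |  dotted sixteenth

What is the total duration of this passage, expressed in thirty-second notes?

42

Express everything in thirty-second notes: dotted quarter note = 12; a full eighth-note triplet (3 notes) (three triplet eighths span one quarter) = 8; dotted sixteenth = 3; sixteenth note = 2; dotted eighth note = 6; a full eighth-note triplet (3 notes) (three triplet eighths span one quarter) = 8; dotted sixteenth = 3.
Total: 12 + 8 + 3 + 2 + 6 + 8 + 3 = 42 thirty-second notes.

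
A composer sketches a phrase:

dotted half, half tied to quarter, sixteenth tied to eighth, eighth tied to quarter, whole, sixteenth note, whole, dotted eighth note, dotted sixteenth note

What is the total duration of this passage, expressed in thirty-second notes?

Working in thirty-second notes: dotted half = 24; half tied to quarter (half + quarter) = 24; sixteenth tied to eighth (sixteenth + eighth) = 6; eighth tied to quarter (eighth + quarter) = 12; whole = 32; sixteenth note = 2; whole = 32; dotted eighth note = 6; dotted sixteenth note = 3.
Adding: 24 + 24 + 6 + 12 + 32 + 2 + 32 + 6 + 3 = 141 thirty-second notes.

141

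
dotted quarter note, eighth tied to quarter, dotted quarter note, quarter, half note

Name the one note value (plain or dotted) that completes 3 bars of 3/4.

3 bars of 3/4 = 18 eighth notes.
Express everything in eighth notes: dotted quarter note = 3; eighth tied to quarter (eighth + quarter) = 3; dotted quarter note = 3; quarter = 2; half note = 4.
Adding: 3 + 3 + 3 + 2 + 4 = 15.
Remaining: 18 − 15 = 3 eighth notes, which is a dotted quarter note.

dotted quarter note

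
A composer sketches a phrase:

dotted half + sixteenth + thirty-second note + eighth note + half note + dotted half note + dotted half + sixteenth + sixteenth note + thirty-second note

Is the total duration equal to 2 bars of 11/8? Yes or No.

No

One bar of 11/8 = 44 thirty-second notes, so 2 bars = 88.
Convert each value to thirty-second notes: dotted half = 24; sixteenth = 2; thirty-second note = 1; eighth note = 4; half note = 16; dotted half note = 24; dotted half = 24; sixteenth = 2; sixteenth note = 2; thirty-second note = 1.
Adding: 24 + 2 + 1 + 4 + 16 + 24 + 24 + 2 + 2 + 1 = 100.
100 exceeds 88, so the answer is No.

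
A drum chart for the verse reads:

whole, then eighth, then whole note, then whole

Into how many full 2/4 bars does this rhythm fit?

6

One bar of 2/4 = 4 eighth notes.
Express everything in eighth notes: whole = 8; eighth = 1; whole note = 8; whole = 8.
Adding: 8 + 1 + 8 + 8 = 25.
25 ÷ 4 = 6 complete bars with 1 left over.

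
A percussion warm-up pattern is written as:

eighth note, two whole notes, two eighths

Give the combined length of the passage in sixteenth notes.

38

Express everything in sixteenth notes: eighth note = 2; whole note = 16; whole note = 16; eighth = 2; eighth = 2.
Sum: 2 + 16 + 16 + 2 + 2 = 38 sixteenth notes.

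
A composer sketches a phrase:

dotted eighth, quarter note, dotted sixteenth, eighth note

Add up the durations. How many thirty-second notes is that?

21

Each duration in thirty-second notes: dotted eighth = 6; quarter note = 8; dotted sixteenth = 3; eighth note = 4.
Total: 6 + 8 + 3 + 4 = 21 thirty-second notes.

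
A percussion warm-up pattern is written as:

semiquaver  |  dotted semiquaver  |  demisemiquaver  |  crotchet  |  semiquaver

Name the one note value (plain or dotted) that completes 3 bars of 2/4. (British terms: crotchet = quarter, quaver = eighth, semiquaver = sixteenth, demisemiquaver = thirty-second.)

whole note

3 bars of 2/4 = 48 thirty-second notes.
Express everything in thirty-second notes: semiquaver = 2; dotted semiquaver = 3; demisemiquaver = 1; crotchet = 8; semiquaver = 2.
Sum: 2 + 3 + 1 + 8 + 2 = 16.
Remaining: 48 − 16 = 32 thirty-second notes, which is a whole note.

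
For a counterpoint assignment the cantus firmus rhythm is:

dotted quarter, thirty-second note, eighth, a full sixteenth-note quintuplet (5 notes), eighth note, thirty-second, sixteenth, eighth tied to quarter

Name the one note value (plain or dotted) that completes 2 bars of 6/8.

eighth note

2 bars of 6/8 = 48 thirty-second notes.
Working in thirty-second notes: dotted quarter = 12; thirty-second note = 1; eighth = 4; a full sixteenth-note quintuplet (5 notes) (five quintuplet sixteenths span one quarter) = 8; eighth note = 4; thirty-second = 1; sixteenth = 2; eighth tied to quarter (eighth + quarter) = 12.
Sum: 12 + 1 + 4 + 8 + 4 + 1 + 2 + 12 = 44.
Remaining: 48 − 44 = 4 thirty-second notes, which is a eighth note.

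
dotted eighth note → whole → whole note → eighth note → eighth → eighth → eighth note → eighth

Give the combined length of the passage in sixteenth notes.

45

Convert each value to sixteenth notes: dotted eighth note = 3; whole = 16; whole note = 16; eighth note = 2; eighth = 2; eighth = 2; eighth note = 2; eighth = 2.
Total: 3 + 16 + 16 + 2 + 2 + 2 + 2 + 2 = 45 sixteenth notes.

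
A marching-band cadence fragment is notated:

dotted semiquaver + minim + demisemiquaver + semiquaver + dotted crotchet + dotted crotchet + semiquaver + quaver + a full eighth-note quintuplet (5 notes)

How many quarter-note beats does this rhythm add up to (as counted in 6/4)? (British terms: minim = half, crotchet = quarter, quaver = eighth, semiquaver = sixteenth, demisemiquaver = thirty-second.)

One quarter-note beat = 8 thirty-second notes.
Convert each value to thirty-second notes: dotted semiquaver = 3; minim = 16; demisemiquaver = 1; semiquaver = 2; dotted crotchet = 12; dotted crotchet = 12; semiquaver = 2; quaver = 4; a full eighth-note quintuplet (5 notes) (five quintuplet eighths span one half) = 16.
Total: 3 + 16 + 1 + 2 + 12 + 12 + 2 + 4 + 16 = 68.
68 ÷ 8 = 8.5 beats.

8.5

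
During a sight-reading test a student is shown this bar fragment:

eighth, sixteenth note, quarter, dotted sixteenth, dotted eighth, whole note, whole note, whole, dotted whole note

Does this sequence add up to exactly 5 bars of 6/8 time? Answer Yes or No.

One bar of 6/8 = 24 thirty-second notes, so 5 bars = 120.
Working in thirty-second notes: eighth = 4; sixteenth note = 2; quarter = 8; dotted sixteenth = 3; dotted eighth = 6; whole note = 32; whole note = 32; whole = 32; dotted whole note = 48.
Adding: 4 + 2 + 8 + 3 + 6 + 32 + 32 + 32 + 48 = 167.
167 exceeds 120, so the answer is No.

No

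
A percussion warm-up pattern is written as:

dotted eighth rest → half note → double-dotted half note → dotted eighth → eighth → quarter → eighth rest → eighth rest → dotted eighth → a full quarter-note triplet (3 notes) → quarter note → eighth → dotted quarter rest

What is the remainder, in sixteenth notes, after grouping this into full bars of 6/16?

1

One bar of 6/16 = 6 sixteenth notes.
Convert each value to sixteenth notes: dotted eighth rest = 3; half note = 8; double-dotted half note = 14; dotted eighth = 3; eighth = 2; quarter = 4; eighth rest = 2; eighth rest = 2; dotted eighth = 3; a full quarter-note triplet (3 notes) (three triplet quarters span one half) = 8; quarter note = 4; eighth = 2; dotted quarter rest = 6.
Total: 3 + 8 + 14 + 3 + 2 + 4 + 2 + 2 + 3 + 8 + 4 + 2 + 6 = 61.
61 ÷ 6 = 10 complete bars with 1 sixteenth note remaining.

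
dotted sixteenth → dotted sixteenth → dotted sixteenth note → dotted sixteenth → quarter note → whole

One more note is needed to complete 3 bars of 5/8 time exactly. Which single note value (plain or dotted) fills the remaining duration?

3 bars of 5/8 = 60 thirty-second notes.
Each duration in thirty-second notes: dotted sixteenth = 3; dotted sixteenth = 3; dotted sixteenth note = 3; dotted sixteenth = 3; quarter note = 8; whole = 32.
Sum: 3 + 3 + 3 + 3 + 8 + 32 = 52.
Remaining: 60 − 52 = 8 thirty-second notes, which is a quarter note.

quarter note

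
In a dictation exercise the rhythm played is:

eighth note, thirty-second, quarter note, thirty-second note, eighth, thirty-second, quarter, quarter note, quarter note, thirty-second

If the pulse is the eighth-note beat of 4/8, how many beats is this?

One eighth-note beat = 4 thirty-second notes.
Working in thirty-second notes: eighth note = 4; thirty-second = 1; quarter note = 8; thirty-second note = 1; eighth = 4; thirty-second = 1; quarter = 8; quarter note = 8; quarter note = 8; thirty-second = 1.
Adding: 4 + 1 + 8 + 1 + 4 + 1 + 8 + 8 + 8 + 1 = 44.
44 ÷ 4 = 11 beats.

11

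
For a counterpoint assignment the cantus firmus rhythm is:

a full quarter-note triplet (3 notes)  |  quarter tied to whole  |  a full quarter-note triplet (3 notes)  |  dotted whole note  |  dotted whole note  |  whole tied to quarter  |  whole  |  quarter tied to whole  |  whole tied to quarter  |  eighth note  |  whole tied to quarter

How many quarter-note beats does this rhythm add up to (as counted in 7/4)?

One quarter-note beat = 2 eighth notes.
Convert each value to eighth notes: a full quarter-note triplet (3 notes) (three triplet quarters span one half) = 4; quarter tied to whole (quarter + whole) = 10; a full quarter-note triplet (3 notes) (three triplet quarters span one half) = 4; dotted whole note = 12; dotted whole note = 12; whole tied to quarter (whole + quarter) = 10; whole = 8; quarter tied to whole (quarter + whole) = 10; whole tied to quarter (whole + quarter) = 10; eighth note = 1; whole tied to quarter (whole + quarter) = 10.
Adding: 4 + 10 + 4 + 12 + 12 + 10 + 8 + 10 + 10 + 1 + 10 = 91.
91 ÷ 2 = 45.5 beats.

45.5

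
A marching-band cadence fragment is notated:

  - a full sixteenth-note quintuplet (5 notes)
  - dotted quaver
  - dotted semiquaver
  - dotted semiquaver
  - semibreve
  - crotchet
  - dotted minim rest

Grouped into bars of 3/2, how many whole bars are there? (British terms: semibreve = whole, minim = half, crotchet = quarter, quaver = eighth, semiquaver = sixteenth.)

1

One bar of 3/2 = 48 thirty-second notes.
Convert each value to thirty-second notes: a full sixteenth-note quintuplet (5 notes) (five quintuplet sixteenths span one quarter) = 8; dotted quaver = 6; dotted semiquaver = 3; dotted semiquaver = 3; semibreve = 32; crotchet = 8; dotted minim rest = 24.
Adding: 8 + 6 + 3 + 3 + 32 + 8 + 24 = 84.
84 ÷ 48 = 1 complete bar with 36 left over.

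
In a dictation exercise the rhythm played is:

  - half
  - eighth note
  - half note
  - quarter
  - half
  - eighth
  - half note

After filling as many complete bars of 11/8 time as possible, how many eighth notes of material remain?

One bar of 11/8 = 11 eighth notes.
Working in eighth notes: half = 4; eighth note = 1; half note = 4; quarter = 2; half = 4; eighth = 1; half note = 4.
Total: 4 + 1 + 4 + 2 + 4 + 1 + 4 = 20.
20 ÷ 11 = 1 complete bar with 9 eighth notes remaining.

9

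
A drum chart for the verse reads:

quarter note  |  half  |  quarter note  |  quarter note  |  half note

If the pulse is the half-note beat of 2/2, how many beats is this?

3.5

One half-note beat = 2 quarter notes.
In quarter notes: quarter note = 1; half = 2; quarter note = 1; quarter note = 1; half note = 2.
Total: 1 + 2 + 1 + 1 + 2 = 7.
7 ÷ 2 = 3.5 beats.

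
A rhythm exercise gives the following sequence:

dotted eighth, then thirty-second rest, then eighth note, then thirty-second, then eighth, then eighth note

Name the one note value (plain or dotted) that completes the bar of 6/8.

eighth note

The bar of 6/8 = 24 thirty-second notes.
Express everything in thirty-second notes: dotted eighth = 6; thirty-second rest = 1; eighth note = 4; thirty-second = 1; eighth = 4; eighth note = 4.
Adding: 6 + 1 + 4 + 1 + 4 + 4 = 20.
Remaining: 24 − 20 = 4 thirty-second notes, which is a eighth note.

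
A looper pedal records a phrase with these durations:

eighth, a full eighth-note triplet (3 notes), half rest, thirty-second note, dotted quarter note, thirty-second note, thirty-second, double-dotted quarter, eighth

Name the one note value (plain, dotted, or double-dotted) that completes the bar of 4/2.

dotted sixteenth note

The bar of 4/2 = 64 thirty-second notes.
Working in thirty-second notes: eighth = 4; a full eighth-note triplet (3 notes) (three triplet eighths span one quarter) = 8; half rest = 16; thirty-second note = 1; dotted quarter note = 12; thirty-second note = 1; thirty-second = 1; double-dotted quarter = 14; eighth = 4.
Adding: 4 + 8 + 16 + 1 + 12 + 1 + 1 + 14 + 4 = 61.
Remaining: 64 − 61 = 3 thirty-second notes, which is a dotted sixteenth note.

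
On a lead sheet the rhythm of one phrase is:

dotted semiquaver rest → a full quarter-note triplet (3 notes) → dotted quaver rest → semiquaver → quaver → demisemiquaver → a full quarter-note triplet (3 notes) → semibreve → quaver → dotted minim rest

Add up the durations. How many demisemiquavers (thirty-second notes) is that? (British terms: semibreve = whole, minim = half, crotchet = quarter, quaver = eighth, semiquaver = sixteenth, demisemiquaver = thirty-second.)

In thirty-second notes: dotted semiquaver rest = 3; a full quarter-note triplet (3 notes) (three triplet quarters span one half) = 16; dotted quaver rest = 6; semiquaver = 2; quaver = 4; demisemiquaver = 1; a full quarter-note triplet (3 notes) (three triplet quarters span one half) = 16; semibreve = 32; quaver = 4; dotted minim rest = 24.
Total: 3 + 16 + 6 + 2 + 4 + 1 + 16 + 32 + 4 + 24 = 108 thirty-second notes.

108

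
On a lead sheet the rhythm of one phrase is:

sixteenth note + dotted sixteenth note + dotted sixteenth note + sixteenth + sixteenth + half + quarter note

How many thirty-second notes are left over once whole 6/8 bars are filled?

12

One bar of 6/8 = 24 thirty-second notes.
Convert each value to thirty-second notes: sixteenth note = 2; dotted sixteenth note = 3; dotted sixteenth note = 3; sixteenth = 2; sixteenth = 2; half = 16; quarter note = 8.
Sum: 2 + 3 + 3 + 2 + 2 + 16 + 8 = 36.
36 ÷ 24 = 1 complete bar with 12 thirty-second notes remaining.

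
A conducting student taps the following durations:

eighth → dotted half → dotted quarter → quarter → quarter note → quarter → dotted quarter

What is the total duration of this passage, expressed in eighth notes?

19

Working in eighth notes: eighth = 1; dotted half = 6; dotted quarter = 3; quarter = 2; quarter note = 2; quarter = 2; dotted quarter = 3.
Adding: 1 + 6 + 3 + 2 + 2 + 2 + 3 = 19 eighth notes.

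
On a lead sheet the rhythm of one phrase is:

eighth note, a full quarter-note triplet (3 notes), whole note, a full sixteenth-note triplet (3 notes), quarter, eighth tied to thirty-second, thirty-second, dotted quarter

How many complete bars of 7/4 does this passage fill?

One bar of 7/4 = 56 thirty-second notes.
Convert each value to thirty-second notes: eighth note = 4; a full quarter-note triplet (3 notes) (three triplet quarters span one half) = 16; whole note = 32; a full sixteenth-note triplet (3 notes) (three triplet sixteenths span one eighth) = 4; quarter = 8; eighth tied to thirty-second (eighth + thirty-second) = 5; thirty-second = 1; dotted quarter = 12.
Total: 4 + 16 + 32 + 4 + 8 + 5 + 1 + 12 = 82.
82 ÷ 56 = 1 complete bar with 26 left over.

1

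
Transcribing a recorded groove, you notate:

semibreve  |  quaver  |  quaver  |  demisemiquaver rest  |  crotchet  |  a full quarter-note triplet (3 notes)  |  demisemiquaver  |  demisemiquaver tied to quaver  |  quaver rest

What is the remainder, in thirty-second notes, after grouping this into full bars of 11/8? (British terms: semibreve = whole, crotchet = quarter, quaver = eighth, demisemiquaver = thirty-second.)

One bar of 11/8 = 44 thirty-second notes.
Express everything in thirty-second notes: semibreve = 32; quaver = 4; quaver = 4; demisemiquaver rest = 1; crotchet = 8; a full quarter-note triplet (3 notes) (three triplet quarters span one half) = 16; demisemiquaver = 1; demisemiquaver tied to quaver (demisemiquaver + quaver) = 5; quaver rest = 4.
Sum: 32 + 4 + 4 + 1 + 8 + 16 + 1 + 5 + 4 = 75.
75 ÷ 44 = 1 complete bar with 31 thirty-second notes remaining.

31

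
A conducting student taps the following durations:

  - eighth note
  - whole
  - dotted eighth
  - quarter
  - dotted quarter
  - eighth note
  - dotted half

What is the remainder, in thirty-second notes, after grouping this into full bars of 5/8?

One bar of 5/8 = 10 sixteenth notes.
In sixteenth notes: eighth note = 2; whole = 16; dotted eighth = 3; quarter = 4; dotted quarter = 6; eighth note = 2; dotted half = 12.
Altogether 2 + 16 + 3 + 4 + 6 + 2 + 12 = 45.
45 ÷ 10 = 4 complete bars with 5 sixteenth notes remaining = 10 thirty-second notes.

10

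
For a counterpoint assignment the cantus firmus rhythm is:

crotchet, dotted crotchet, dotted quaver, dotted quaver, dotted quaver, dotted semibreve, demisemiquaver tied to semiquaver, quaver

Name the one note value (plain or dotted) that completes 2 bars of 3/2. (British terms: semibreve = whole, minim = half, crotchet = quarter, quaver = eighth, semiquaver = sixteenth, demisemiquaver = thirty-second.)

2 bars of 3/2 = 96 thirty-second notes.
Working in thirty-second notes: crotchet = 8; dotted crotchet = 12; dotted quaver = 6; dotted quaver = 6; dotted quaver = 6; dotted semibreve = 48; demisemiquaver tied to semiquaver (demisemiquaver + semiquaver) = 3; quaver = 4.
Adding: 8 + 12 + 6 + 6 + 6 + 48 + 3 + 4 = 93.
Remaining: 96 − 93 = 3 thirty-second notes, which is a dotted sixteenth note.

dotted sixteenth note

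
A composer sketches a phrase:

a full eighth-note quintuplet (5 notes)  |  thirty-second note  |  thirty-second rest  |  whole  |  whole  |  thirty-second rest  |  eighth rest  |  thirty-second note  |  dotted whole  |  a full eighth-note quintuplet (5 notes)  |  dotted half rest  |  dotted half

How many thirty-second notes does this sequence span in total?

Express everything in thirty-second notes: a full eighth-note quintuplet (5 notes) (five quintuplet eighths span one half) = 16; thirty-second note = 1; thirty-second rest = 1; whole = 32; whole = 32; thirty-second rest = 1; eighth rest = 4; thirty-second note = 1; dotted whole = 48; a full eighth-note quintuplet (5 notes) (five quintuplet eighths span one half) = 16; dotted half rest = 24; dotted half = 24.
Total: 16 + 1 + 1 + 32 + 32 + 1 + 4 + 1 + 48 + 16 + 24 + 24 = 200 thirty-second notes.

200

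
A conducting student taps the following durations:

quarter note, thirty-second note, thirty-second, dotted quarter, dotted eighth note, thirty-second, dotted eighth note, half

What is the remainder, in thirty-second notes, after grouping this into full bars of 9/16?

One bar of 9/16 = 18 thirty-second notes.
Express everything in thirty-second notes: quarter note = 8; thirty-second note = 1; thirty-second = 1; dotted quarter = 12; dotted eighth note = 6; thirty-second = 1; dotted eighth note = 6; half = 16.
Sum: 8 + 1 + 1 + 12 + 6 + 1 + 6 + 16 = 51.
51 ÷ 18 = 2 complete bars with 15 thirty-second notes remaining.

15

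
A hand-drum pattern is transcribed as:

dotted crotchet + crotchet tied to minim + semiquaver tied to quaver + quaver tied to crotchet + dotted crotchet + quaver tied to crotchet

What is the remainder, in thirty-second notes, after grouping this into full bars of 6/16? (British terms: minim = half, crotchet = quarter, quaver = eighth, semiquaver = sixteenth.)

6

One bar of 6/16 = 6 sixteenth notes.
Working in sixteenth notes: dotted crotchet = 6; crotchet tied to minim (crotchet + minim) = 12; semiquaver tied to quaver (semiquaver + quaver) = 3; quaver tied to crotchet (quaver + crotchet) = 6; dotted crotchet = 6; quaver tied to crotchet (quaver + crotchet) = 6.
Total: 6 + 12 + 3 + 6 + 6 + 6 = 39.
39 ÷ 6 = 6 complete bars with 3 sixteenth notes remaining = 6 thirty-second notes.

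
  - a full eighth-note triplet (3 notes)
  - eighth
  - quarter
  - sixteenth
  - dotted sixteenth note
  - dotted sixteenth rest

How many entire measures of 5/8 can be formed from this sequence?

One bar of 5/8 = 20 thirty-second notes.
Express everything in thirty-second notes: a full eighth-note triplet (3 notes) (three triplet eighths span one quarter) = 8; eighth = 4; quarter = 8; sixteenth = 2; dotted sixteenth note = 3; dotted sixteenth rest = 3.
Altogether 8 + 4 + 8 + 2 + 3 + 3 = 28.
28 ÷ 20 = 1 complete bar with 8 left over.

1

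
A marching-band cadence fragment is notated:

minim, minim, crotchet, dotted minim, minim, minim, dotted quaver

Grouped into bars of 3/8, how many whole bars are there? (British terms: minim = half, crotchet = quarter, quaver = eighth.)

One bar of 3/8 = 6 sixteenth notes.
In sixteenth notes: minim = 8; minim = 8; crotchet = 4; dotted minim = 12; minim = 8; minim = 8; dotted quaver = 3.
Altogether 8 + 8 + 4 + 12 + 8 + 8 + 3 = 51.
51 ÷ 6 = 8 complete bars with 3 left over.

8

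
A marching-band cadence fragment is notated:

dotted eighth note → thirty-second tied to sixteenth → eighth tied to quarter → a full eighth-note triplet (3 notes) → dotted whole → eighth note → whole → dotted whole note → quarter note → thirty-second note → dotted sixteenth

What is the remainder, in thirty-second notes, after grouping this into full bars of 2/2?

13

One bar of 2/2 = 32 thirty-second notes.
Each duration in thirty-second notes: dotted eighth note = 6; thirty-second tied to sixteenth (thirty-second + sixteenth) = 3; eighth tied to quarter (eighth + quarter) = 12; a full eighth-note triplet (3 notes) (three triplet eighths span one quarter) = 8; dotted whole = 48; eighth note = 4; whole = 32; dotted whole note = 48; quarter note = 8; thirty-second note = 1; dotted sixteenth = 3.
Altogether 6 + 3 + 12 + 8 + 48 + 4 + 32 + 48 + 8 + 1 + 3 = 173.
173 ÷ 32 = 5 complete bars with 13 thirty-second notes remaining.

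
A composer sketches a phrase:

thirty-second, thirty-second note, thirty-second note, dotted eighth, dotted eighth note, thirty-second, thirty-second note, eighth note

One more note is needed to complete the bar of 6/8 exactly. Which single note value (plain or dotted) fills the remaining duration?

The bar of 6/8 = 24 thirty-second notes.
Each duration in thirty-second notes: thirty-second = 1; thirty-second note = 1; thirty-second note = 1; dotted eighth = 6; dotted eighth note = 6; thirty-second = 1; thirty-second note = 1; eighth note = 4.
Sum: 1 + 1 + 1 + 6 + 6 + 1 + 1 + 4 = 21.
Remaining: 24 − 21 = 3 thirty-second notes, which is a dotted sixteenth note.

dotted sixteenth note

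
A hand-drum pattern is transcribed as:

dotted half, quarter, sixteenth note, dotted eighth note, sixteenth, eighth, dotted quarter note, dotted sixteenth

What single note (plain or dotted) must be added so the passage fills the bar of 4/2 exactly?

The bar of 4/2 = 64 thirty-second notes.
Each duration in thirty-second notes: dotted half = 24; quarter = 8; sixteenth note = 2; dotted eighth note = 6; sixteenth = 2; eighth = 4; dotted quarter note = 12; dotted sixteenth = 3.
Sum: 24 + 8 + 2 + 6 + 2 + 4 + 12 + 3 = 61.
Remaining: 64 − 61 = 3 thirty-second notes, which is a dotted sixteenth note.

dotted sixteenth note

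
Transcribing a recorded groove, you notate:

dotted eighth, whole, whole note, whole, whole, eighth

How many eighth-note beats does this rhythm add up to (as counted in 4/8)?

One eighth-note beat = 2 sixteenth notes.
Convert each value to sixteenth notes: dotted eighth = 3; whole = 16; whole note = 16; whole = 16; whole = 16; eighth = 2.
Total: 3 + 16 + 16 + 16 + 16 + 2 = 69.
69 ÷ 2 = 34.5 beats.

34.5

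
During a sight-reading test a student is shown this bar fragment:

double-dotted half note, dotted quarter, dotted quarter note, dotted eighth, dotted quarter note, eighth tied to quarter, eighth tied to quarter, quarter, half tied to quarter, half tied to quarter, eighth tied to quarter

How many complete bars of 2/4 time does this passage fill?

One bar of 2/4 = 8 sixteenth notes.
Express everything in sixteenth notes: double-dotted half note = 14; dotted quarter = 6; dotted quarter note = 6; dotted eighth = 3; dotted quarter note = 6; eighth tied to quarter (eighth + quarter) = 6; eighth tied to quarter (eighth + quarter) = 6; quarter = 4; half tied to quarter (half + quarter) = 12; half tied to quarter (half + quarter) = 12; eighth tied to quarter (eighth + quarter) = 6.
Altogether 14 + 6 + 6 + 3 + 6 + 6 + 6 + 4 + 12 + 12 + 6 = 81.
81 ÷ 8 = 10 complete bars with 1 left over.

10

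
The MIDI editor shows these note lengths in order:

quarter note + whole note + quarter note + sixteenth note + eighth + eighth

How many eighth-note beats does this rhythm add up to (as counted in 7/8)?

14.5

One eighth-note beat = 2 sixteenth notes.
Working in sixteenth notes: quarter note = 4; whole note = 16; quarter note = 4; sixteenth note = 1; eighth = 2; eighth = 2.
Altogether 4 + 16 + 4 + 1 + 2 + 2 = 29.
29 ÷ 2 = 14.5 beats.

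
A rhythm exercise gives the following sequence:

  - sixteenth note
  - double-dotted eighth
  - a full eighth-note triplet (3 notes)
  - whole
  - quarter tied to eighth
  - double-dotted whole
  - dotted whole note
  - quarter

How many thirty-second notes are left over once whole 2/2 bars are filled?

13

One bar of 2/2 = 32 thirty-second notes.
In thirty-second notes: sixteenth note = 2; double-dotted eighth = 7; a full eighth-note triplet (3 notes) (three triplet eighths span one quarter) = 8; whole = 32; quarter tied to eighth (quarter + eighth) = 12; double-dotted whole = 56; dotted whole note = 48; quarter = 8.
Sum: 2 + 7 + 8 + 32 + 12 + 56 + 48 + 8 = 173.
173 ÷ 32 = 5 complete bars with 13 thirty-second notes remaining.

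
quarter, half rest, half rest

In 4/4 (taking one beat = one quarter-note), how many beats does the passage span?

One quarter-note beat = 2 eighth notes.
Working in eighth notes: quarter = 2; half rest = 4; half rest = 4.
Sum: 2 + 4 + 4 = 10.
10 ÷ 2 = 5 beats.

5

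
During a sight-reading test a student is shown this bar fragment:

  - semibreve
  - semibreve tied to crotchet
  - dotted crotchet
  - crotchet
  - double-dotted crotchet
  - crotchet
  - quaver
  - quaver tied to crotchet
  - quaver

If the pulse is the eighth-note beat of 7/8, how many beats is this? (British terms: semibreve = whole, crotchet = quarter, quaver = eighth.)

33.5

One eighth-note beat = 2 sixteenth notes.
In sixteenth notes: semibreve = 16; semibreve tied to crotchet (semibreve + crotchet) = 20; dotted crotchet = 6; crotchet = 4; double-dotted crotchet = 7; crotchet = 4; quaver = 2; quaver tied to crotchet (quaver + crotchet) = 6; quaver = 2.
Altogether 16 + 20 + 6 + 4 + 7 + 4 + 2 + 6 + 2 = 67.
67 ÷ 2 = 33.5 beats.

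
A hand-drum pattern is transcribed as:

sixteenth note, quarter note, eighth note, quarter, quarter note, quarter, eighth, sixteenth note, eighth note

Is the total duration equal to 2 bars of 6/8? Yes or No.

One bar of 6/8 = 12 sixteenth notes, so 2 bars = 24.
Working in sixteenth notes: sixteenth note = 1; quarter note = 4; eighth note = 2; quarter = 4; quarter note = 4; quarter = 4; eighth = 2; sixteenth note = 1; eighth note = 2.
Altogether 1 + 4 + 2 + 4 + 4 + 4 + 2 + 1 + 2 = 24.
24 equals 24, so the answer is Yes.

Yes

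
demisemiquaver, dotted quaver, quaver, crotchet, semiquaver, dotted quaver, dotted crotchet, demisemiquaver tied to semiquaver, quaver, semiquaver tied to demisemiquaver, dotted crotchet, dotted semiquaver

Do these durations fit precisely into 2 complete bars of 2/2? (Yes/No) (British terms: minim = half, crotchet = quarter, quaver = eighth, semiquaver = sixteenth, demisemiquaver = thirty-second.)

One bar of 2/2 = 32 thirty-second notes, so 2 bars = 64.
In thirty-second notes: demisemiquaver = 1; dotted quaver = 6; quaver = 4; crotchet = 8; semiquaver = 2; dotted quaver = 6; dotted crotchet = 12; demisemiquaver tied to semiquaver (demisemiquaver + semiquaver) = 3; quaver = 4; semiquaver tied to demisemiquaver (semiquaver + demisemiquaver) = 3; dotted crotchet = 12; dotted semiquaver = 3.
Altogether 1 + 6 + 4 + 8 + 2 + 6 + 12 + 3 + 4 + 3 + 12 + 3 = 64.
64 equals 64, so the answer is Yes.

Yes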